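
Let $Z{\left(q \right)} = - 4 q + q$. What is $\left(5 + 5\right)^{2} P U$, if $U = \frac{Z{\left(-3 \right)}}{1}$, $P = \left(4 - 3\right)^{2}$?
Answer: $900$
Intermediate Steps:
$Z{\left(q \right)} = - 3 q$
$P = 1$ ($P = 1^{2} = 1$)
$U = 9$ ($U = \frac{\left(-3\right) \left(-3\right)}{1} = 9 \cdot 1 = 9$)
$\left(5 + 5\right)^{2} P U = \left(5 + 5\right)^{2} \cdot 1 \cdot 9 = 10^{2} \cdot 1 \cdot 9 = 100 \cdot 1 \cdot 9 = 100 \cdot 9 = 900$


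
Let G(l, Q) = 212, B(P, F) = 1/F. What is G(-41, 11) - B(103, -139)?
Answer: 29469/139 ≈ 212.01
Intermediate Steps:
G(-41, 11) - B(103, -139) = 212 - 1/(-139) = 212 - 1*(-1/139) = 212 + 1/139 = 29469/139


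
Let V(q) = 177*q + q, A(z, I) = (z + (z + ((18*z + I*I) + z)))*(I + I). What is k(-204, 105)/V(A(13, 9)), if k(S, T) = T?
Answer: 35/378072 ≈ 9.2575e-5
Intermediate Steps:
A(z, I) = 2*I*(I**2 + 21*z) (A(z, I) = (z + (z + ((18*z + I**2) + z)))*(2*I) = (z + (z + ((I**2 + 18*z) + z)))*(2*I) = (z + (z + (I**2 + 19*z)))*(2*I) = (z + (I**2 + 20*z))*(2*I) = (I**2 + 21*z)*(2*I) = 2*I*(I**2 + 21*z))
V(q) = 178*q
k(-204, 105)/V(A(13, 9)) = 105/((178*(2*9*(9**2 + 21*13)))) = 105/((178*(2*9*(81 + 273)))) = 105/((178*(2*9*354))) = 105/((178*6372)) = 105/1134216 = 105*(1/1134216) = 35/378072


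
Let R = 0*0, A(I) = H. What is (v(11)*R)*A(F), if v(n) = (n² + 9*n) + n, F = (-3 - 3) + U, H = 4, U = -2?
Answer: 0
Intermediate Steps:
F = -8 (F = (-3 - 3) - 2 = -6 - 2 = -8)
A(I) = 4
v(n) = n² + 10*n
R = 0
(v(11)*R)*A(F) = ((11*(10 + 11))*0)*4 = ((11*21)*0)*4 = (231*0)*4 = 0*4 = 0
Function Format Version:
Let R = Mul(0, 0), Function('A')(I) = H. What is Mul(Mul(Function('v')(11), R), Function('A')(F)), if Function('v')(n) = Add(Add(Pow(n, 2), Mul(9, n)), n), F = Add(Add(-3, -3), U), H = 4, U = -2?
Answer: 0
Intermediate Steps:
F = -8 (F = Add(Add(-3, -3), -2) = Add(-6, -2) = -8)
Function('A')(I) = 4
Function('v')(n) = Add(Pow(n, 2), Mul(10, n))
R = 0
Mul(Mul(Function('v')(11), R), Function('A')(F)) = Mul(Mul(Mul(11, Add(10, 11)), 0), 4) = Mul(Mul(Mul(11, 21), 0), 4) = Mul(Mul(231, 0), 4) = Mul(0, 4) = 0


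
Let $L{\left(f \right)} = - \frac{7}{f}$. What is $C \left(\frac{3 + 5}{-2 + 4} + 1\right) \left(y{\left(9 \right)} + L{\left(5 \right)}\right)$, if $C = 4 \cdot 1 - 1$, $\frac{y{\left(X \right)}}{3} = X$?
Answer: $384$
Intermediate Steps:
$y{\left(X \right)} = 3 X$
$C = 3$ ($C = 4 - 1 = 3$)
$C \left(\frac{3 + 5}{-2 + 4} + 1\right) \left(y{\left(9 \right)} + L{\left(5 \right)}\right) = 3 \left(\frac{3 + 5}{-2 + 4} + 1\right) \left(3 \cdot 9 - \frac{7}{5}\right) = 3 \left(\frac{8}{2} + 1\right) \left(27 - \frac{7}{5}\right) = 3 \left(8 \cdot \frac{1}{2} + 1\right) \left(27 - \frac{7}{5}\right) = 3 \left(4 + 1\right) \frac{128}{5} = 3 \cdot 5 \cdot \frac{128}{5} = 15 \cdot \frac{128}{5} = 384$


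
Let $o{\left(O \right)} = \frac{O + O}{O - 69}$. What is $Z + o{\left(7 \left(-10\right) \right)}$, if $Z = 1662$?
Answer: $\frac{231158}{139} \approx 1663.0$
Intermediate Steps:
$o{\left(O \right)} = \frac{2 O}{-69 + O}$
$Z + o{\left(7 \left(-10\right) \right)} = 1662 + \frac{2 \cdot 7 \left(-10\right)}{-69 + 7 \left(-10\right)} = 1662 + 2 \left(-70\right) \frac{1}{-69 - 70} = 1662 + 2 \left(-70\right) \frac{1}{-139} = 1662 + 2 \left(-70\right) \left(- \frac{1}{139}\right) = 1662 + \frac{140}{139} = \frac{231158}{139}$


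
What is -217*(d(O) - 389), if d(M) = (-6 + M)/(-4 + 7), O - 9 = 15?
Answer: 83111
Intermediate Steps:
O = 24 (O = 9 + 15 = 24)
d(M) = -2 + M/3 (d(M) = (-6 + M)/3 = (-6 + M)*(1/3) = -2 + M/3)
-217*(d(O) - 389) = -217*((-2 + (1/3)*24) - 389) = -217*((-2 + 8) - 389) = -217*(6 - 389) = -217*(-383) = 83111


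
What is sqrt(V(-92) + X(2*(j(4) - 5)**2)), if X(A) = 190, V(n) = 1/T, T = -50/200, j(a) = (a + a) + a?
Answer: sqrt(186) ≈ 13.638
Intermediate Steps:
j(a) = 3*a (j(a) = 2*a + a = 3*a)
T = -1/4 (T = -50*1/200 = -1/4 ≈ -0.25000)
V(n) = -4 (V(n) = 1/(-1/4) = -4)
sqrt(V(-92) + X(2*(j(4) - 5)**2)) = sqrt(-4 + 190) = sqrt(186)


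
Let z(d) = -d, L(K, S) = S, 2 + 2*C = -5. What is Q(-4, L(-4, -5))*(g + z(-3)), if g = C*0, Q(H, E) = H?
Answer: -12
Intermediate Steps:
C = -7/2 (C = -1 + (½)*(-5) = -1 - 5/2 = -7/2 ≈ -3.5000)
g = 0 (g = -7/2*0 = 0)
Q(-4, L(-4, -5))*(g + z(-3)) = -4*(0 - 1*(-3)) = -4*(0 + 3) = -4*3 = -12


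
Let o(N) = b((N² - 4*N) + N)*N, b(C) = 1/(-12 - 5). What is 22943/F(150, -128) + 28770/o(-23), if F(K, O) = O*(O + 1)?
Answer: 7951174729/373888 ≈ 21266.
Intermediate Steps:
b(C) = -1/17 (b(C) = 1/(-17) = -1/17)
F(K, O) = O*(1 + O)
o(N) = -N/17
22943/F(150, -128) + 28770/o(-23) = 22943/((-128*(1 - 128))) + 28770/((-1/17*(-23))) = 22943/((-128*(-127))) + 28770/(23/17) = 22943/16256 + 28770*(17/23) = 22943*(1/16256) + 489090/23 = 22943/16256 + 489090/23 = 7951174729/373888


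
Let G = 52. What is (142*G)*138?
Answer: 1018992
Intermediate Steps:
(142*G)*138 = (142*52)*138 = 7384*138 = 1018992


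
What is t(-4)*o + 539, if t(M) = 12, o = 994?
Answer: 12467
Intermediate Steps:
t(-4)*o + 539 = 12*994 + 539 = 11928 + 539 = 12467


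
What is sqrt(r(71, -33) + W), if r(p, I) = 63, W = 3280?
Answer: sqrt(3343) ≈ 57.819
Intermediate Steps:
sqrt(r(71, -33) + W) = sqrt(63 + 3280) = sqrt(3343)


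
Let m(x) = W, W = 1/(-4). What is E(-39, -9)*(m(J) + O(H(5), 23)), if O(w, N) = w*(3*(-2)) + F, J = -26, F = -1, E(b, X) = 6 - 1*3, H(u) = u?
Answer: -375/4 ≈ -93.750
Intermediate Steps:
E(b, X) = 3 (E(b, X) = 6 - 3 = 3)
W = -¼ (W = 1*(-¼) = -¼ ≈ -0.25000)
m(x) = -¼
O(w, N) = -1 - 6*w (O(w, N) = w*(3*(-2)) - 1 = w*(-6) - 1 = -6*w - 1 = -1 - 6*w)
E(-39, -9)*(m(J) + O(H(5), 23)) = 3*(-¼ + (-1 - 6*5)) = 3*(-¼ + (-1 - 30)) = 3*(-¼ - 31) = 3*(-125/4) = -375/4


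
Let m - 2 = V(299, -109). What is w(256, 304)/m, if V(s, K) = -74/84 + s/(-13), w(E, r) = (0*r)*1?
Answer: 0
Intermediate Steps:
w(E, r) = 0 (w(E, r) = 0*1 = 0)
V(s, K) = -37/42 - s/13 (V(s, K) = -74*1/84 + s*(-1/13) = -37/42 - s/13)
m = -919/42 (m = 2 + (-37/42 - 1/13*299) = 2 + (-37/42 - 23) = 2 - 1003/42 = -919/42 ≈ -21.881)
w(256, 304)/m = 0/(-919/42) = 0*(-42/919) = 0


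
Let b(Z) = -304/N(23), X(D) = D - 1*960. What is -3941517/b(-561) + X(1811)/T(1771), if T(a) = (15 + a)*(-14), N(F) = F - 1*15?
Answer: 2593517335/25004 ≈ 1.0372e+5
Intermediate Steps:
N(F) = -15 + F (N(F) = F - 15 = -15 + F)
X(D) = -960 + D (X(D) = D - 960 = -960 + D)
T(a) = -210 - 14*a
b(Z) = -38 (b(Z) = -304/(-15 + 23) = -304/8 = -304*⅛ = -38)
-3941517/b(-561) + X(1811)/T(1771) = -3941517/(-38) + (-960 + 1811)/(-210 - 14*1771) = -3941517*(-1/38) + 851/(-210 - 24794) = 3941517/38 + 851/(-25004) = 3941517/38 + 851*(-1/25004) = 3941517/38 - 851/25004 = 2593517335/25004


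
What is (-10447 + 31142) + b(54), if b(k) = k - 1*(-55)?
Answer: 20804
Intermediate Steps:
b(k) = 55 + k (b(k) = k + 55 = 55 + k)
(-10447 + 31142) + b(54) = (-10447 + 31142) + (55 + 54) = 20695 + 109 = 20804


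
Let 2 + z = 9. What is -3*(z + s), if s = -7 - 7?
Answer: 21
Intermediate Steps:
s = -14
z = 7 (z = -2 + 9 = 7)
-3*(z + s) = -3*(7 - 14) = -3*(-7) = 21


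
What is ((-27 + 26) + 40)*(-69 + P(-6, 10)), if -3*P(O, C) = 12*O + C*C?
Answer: -3055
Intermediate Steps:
P(O, C) = -4*O - C**2/3 (P(O, C) = -(12*O + C*C)/3 = -(12*O + C**2)/3 = -(C**2 + 12*O)/3 = -4*O - C**2/3)
((-27 + 26) + 40)*(-69 + P(-6, 10)) = ((-27 + 26) + 40)*(-69 + (-4*(-6) - 1/3*10**2)) = (-1 + 40)*(-69 + (24 - 1/3*100)) = 39*(-69 + (24 - 100/3)) = 39*(-69 - 28/3) = 39*(-235/3) = -3055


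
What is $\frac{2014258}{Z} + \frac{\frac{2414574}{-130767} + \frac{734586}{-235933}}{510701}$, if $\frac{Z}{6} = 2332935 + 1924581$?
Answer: $\frac{5286699521304456206309}{67082593931673812695476} \approx 0.078809$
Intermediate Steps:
$Z = 25545096$ ($Z = 6 \left(2332935 + 1924581\right) = 6 \cdot 4257516 = 25545096$)
$\frac{2014258}{Z} + \frac{\frac{2414574}{-130767} + \frac{734586}{-235933}}{510701} = \frac{2014258}{25545096} + \frac{\frac{2414574}{-130767} + \frac{734586}{-235933}}{510701} = 2014258 \cdot \frac{1}{25545096} + \left(2414574 \left(- \frac{1}{130767}\right) + 734586 \left(- \frac{1}{235933}\right)\right) \frac{1}{510701} = \frac{1007129}{12772548} + \left(- \frac{804858}{43589} - \frac{734586}{235933}\right) \frac{1}{510701} = \frac{1007129}{12772548} - \frac{221912431668}{5252091746429437} = \frac{5286699521304456206309}{67082593931673812695476}$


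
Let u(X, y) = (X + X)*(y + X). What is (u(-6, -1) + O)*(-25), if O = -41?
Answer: -1075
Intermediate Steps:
u(X, y) = 2*X*(X + y) (u(X, y) = (2*X)*(X + y) = 2*X*(X + y))
(u(-6, -1) + O)*(-25) = (2*(-6)*(-6 - 1) - 41)*(-25) = (2*(-6)*(-7) - 41)*(-25) = (84 - 41)*(-25) = 43*(-25) = -1075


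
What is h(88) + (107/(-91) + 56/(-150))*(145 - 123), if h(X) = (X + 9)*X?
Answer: 58025594/6825 ≈ 8501.9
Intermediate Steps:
h(X) = X*(9 + X) (h(X) = (9 + X)*X = X*(9 + X))
h(88) + (107/(-91) + 56/(-150))*(145 - 123) = 88*(9 + 88) + (107/(-91) + 56/(-150))*(145 - 123) = 88*97 + (107*(-1/91) + 56*(-1/150))*22 = 8536 + (-107/91 - 28/75)*22 = 8536 - 10573/6825*22 = 8536 - 232606/6825 = 58025594/6825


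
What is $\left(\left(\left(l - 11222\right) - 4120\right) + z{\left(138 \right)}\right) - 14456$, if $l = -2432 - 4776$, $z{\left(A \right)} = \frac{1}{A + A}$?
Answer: $- \frac{10213655}{276} \approx -37006.0$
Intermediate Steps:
$z{\left(A \right)} = \frac{1}{2 A}$
$l = -7208$ ($l = -2432 - 4776 = -7208$)
$\left(\left(\left(l - 11222\right) - 4120\right) + z{\left(138 \right)}\right) - 14456 = \left(\left(\left(-7208 - 11222\right) - 4120\right) + \frac{1}{2 \cdot 138}\right) - 14456 = \left(\left(-18430 - 4120\right) + \frac{1}{2} \cdot \frac{1}{138}\right) - 14456 = \left(-22550 + \frac{1}{276}\right) - 14456 = - \frac{6223799}{276} - 14456 = - \frac{10213655}{276}$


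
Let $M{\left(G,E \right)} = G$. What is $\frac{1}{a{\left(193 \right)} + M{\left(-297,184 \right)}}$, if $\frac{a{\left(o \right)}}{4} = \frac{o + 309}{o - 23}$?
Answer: $- \frac{85}{24241} \approx -0.0035065$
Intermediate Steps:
$a{\left(o \right)} = \frac{4 \left(309 + o\right)}{-23 + o}$ ($a{\left(o \right)} = 4 \frac{o + 309}{o - 23} = 4 \frac{309 + o}{-23 + o} = \frac{4 \left(309 + o\right)}{-23 + o}$)
$\frac{1}{a{\left(193 \right)} + M{\left(-297,184 \right)}} = \frac{1}{\frac{4 \left(309 + 193\right)}{-23 + 193} - 297} = \frac{1}{4 \cdot \frac{1}{170} \cdot 502 - 297} = \frac{1}{\frac{1004}{85} - 297} = \frac{1}{- \frac{24241}{85}} = - \frac{85}{24241}$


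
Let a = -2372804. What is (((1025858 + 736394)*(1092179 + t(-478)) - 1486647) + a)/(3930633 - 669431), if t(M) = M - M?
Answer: 274955823951/465886 ≈ 5.9018e+5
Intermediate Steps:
t(M) = 0
(((1025858 + 736394)*(1092179 + t(-478)) - 1486647) + a)/(3930633 - 669431) = (((1025858 + 736394)*(1092179 + 0) - 1486647) - 2372804)/(3930633 - 669431) = ((1762252*1092179 - 1486647) - 2372804)/3261202 = ((1924694627108 - 1486647) - 2372804)*(1/3261202) = (1924693140461 - 2372804)*(1/3261202) = 1924690767657*(1/3261202) = 274955823951/465886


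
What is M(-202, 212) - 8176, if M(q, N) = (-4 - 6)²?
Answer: -8076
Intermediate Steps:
M(q, N) = 100 (M(q, N) = (-10)² = 100)
M(-202, 212) - 8176 = 100 - 8176 = -8076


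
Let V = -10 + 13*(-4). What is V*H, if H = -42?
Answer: 2604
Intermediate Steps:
V = -62 (V = -10 - 52 = -62)
V*H = -62*(-42) = 2604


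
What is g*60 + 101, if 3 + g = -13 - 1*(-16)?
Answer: 101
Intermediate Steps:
g = 0 (g = -3 + (-13 - 1*(-16)) = -3 + (-13 + 16) = -3 + 3 = 0)
g*60 + 101 = 0*60 + 101 = 0 + 101 = 101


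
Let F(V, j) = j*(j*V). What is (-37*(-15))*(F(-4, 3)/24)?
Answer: -1665/2 ≈ -832.50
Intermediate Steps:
F(V, j) = V*j² (F(V, j) = j*(V*j) = V*j²)
(-37*(-15))*(F(-4, 3)/24) = (-37*(-15))*(-4*3²/24) = 555*(-4*9*(1/24)) = 555*(-36*1/24) = 555*(-3/2) = -1665/2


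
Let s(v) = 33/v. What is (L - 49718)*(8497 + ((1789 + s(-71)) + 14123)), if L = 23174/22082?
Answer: -951290060332106/783911 ≈ -1.2135e+9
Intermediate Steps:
L = 11587/11041 (L = 23174*(1/22082) = 11587/11041 ≈ 1.0495)
(L - 49718)*(8497 + ((1789 + s(-71)) + 14123)) = (11587/11041 - 49718)*(8497 + ((1789 + 33/(-71)) + 14123)) = -548924851*(8497 + ((1789 + 33*(-1/71)) + 14123))/11041 = -548924851*(8497 + ((1789 - 33/71) + 14123))/11041 = -548924851*(8497 + (126986/71 + 14123))/11041 = -548924851*(8497 + 1129719/71)/11041 = -548924851/11041*1733006/71 = -951290060332106/783911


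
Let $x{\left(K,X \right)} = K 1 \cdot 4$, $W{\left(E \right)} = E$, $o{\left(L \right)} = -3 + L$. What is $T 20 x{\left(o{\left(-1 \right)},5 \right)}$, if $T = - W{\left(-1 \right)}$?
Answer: $-320$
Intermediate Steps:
$T = 1$ ($T = \left(-1\right) \left(-1\right) = 1$)
$x{\left(K,X \right)} = 4 K$ ($x{\left(K,X \right)} = K 4 = 4 K$)
$T 20 x{\left(o{\left(-1 \right)},5 \right)} = 1 \cdot 20 \cdot 4 \left(-3 - 1\right) = 20 \cdot 4 \left(-4\right) = 20 \left(-16\right) = -320$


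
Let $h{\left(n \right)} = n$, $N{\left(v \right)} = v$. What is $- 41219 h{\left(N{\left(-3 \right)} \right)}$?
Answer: $123657$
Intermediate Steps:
$- 41219 h{\left(N{\left(-3 \right)} \right)} = \left(-41219\right) \left(-3\right) = 123657$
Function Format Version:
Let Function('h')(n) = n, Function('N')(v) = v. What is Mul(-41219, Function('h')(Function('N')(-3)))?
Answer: 123657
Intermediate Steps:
Mul(-41219, Function('h')(Function('N')(-3))) = Mul(-41219, -3) = 123657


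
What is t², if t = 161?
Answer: 25921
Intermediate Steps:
t² = 161² = 25921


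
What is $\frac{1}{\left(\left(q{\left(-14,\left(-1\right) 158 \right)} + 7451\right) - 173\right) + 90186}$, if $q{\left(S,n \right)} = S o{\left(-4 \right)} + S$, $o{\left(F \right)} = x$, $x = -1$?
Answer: $\frac{1}{97464} \approx 1.026 \cdot 10^{-5}$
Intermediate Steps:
$o{\left(F \right)} = -1$
$q{\left(S,n \right)} = 0$ ($q{\left(S,n \right)} = S \left(-1\right) + S = - S + S = 0$)
$\frac{1}{\left(\left(q{\left(-14,\left(-1\right) 158 \right)} + 7451\right) - 173\right) + 90186} = \frac{1}{\left(\left(0 + 7451\right) - 173\right) + 90186} = \frac{1}{\left(7451 - 173\right) + 90186} = \frac{1}{7278 + 90186} = \frac{1}{97464}$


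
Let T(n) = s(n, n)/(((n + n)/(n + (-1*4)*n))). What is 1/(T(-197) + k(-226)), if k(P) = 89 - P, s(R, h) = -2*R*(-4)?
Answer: 1/2679 ≈ 0.00037327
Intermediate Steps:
s(R, h) = 8*R
T(n) = -12*n (T(n) = (8*n)/(((n + n)/(n + (-1*4)*n))) = (8*n)/(((2*n)/(n - 4*n))) = (8*n)/(((2*n)/((-3*n)))) = (8*n)/(((2*n)*(-1/(3*n)))) = (8*n)/(-⅔) = (8*n)*(-3/2) = -12*n)
1/(T(-197) + k(-226)) = 1/(-12*(-197) + (89 - 1*(-226))) = 1/(2364 + (89 + 226)) = 1/(2364 + 315) = 1/2679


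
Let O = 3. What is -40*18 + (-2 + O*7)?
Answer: -701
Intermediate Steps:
-40*18 + (-2 + O*7) = -40*18 + (-2 + 3*7) = -720 + (-2 + 21) = -720 + 19 = -701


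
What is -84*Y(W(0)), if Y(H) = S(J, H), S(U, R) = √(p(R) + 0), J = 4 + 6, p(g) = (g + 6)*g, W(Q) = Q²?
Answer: 0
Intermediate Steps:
p(g) = g*(6 + g) (p(g) = (6 + g)*g = g*(6 + g))
J = 10
S(U, R) = √(R*(6 + R)) (S(U, R) = √(R*(6 + R) + 0) = √(R*(6 + R)))
Y(H) = √(H*(6 + H))
-84*Y(W(0)) = -84*√(0²*(6 + 0²)) = -84*√(0*(6 + 0)) = -84*√(0*6) = -84*√0 = -84*0 = 0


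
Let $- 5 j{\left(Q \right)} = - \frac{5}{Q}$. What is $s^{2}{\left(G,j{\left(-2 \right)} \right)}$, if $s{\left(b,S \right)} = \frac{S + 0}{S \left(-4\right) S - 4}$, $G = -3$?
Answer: $\frac{1}{100} \approx 0.01$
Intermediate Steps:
$j{\left(Q \right)} = \frac{1}{Q}$ ($j{\left(Q \right)} = - \frac{\left(-5\right) \frac{1}{Q}}{5} = \frac{1}{Q}$)
$s{\left(b,S \right)} = \frac{S}{-4 - 4 S^{2}}$ ($s{\left(b,S \right)} = \frac{S}{- 4 S S - 4} = \frac{S}{- 4 S^{2} - 4} = \frac{S}{-4 - 4 S^{2}}$)
$s^{2}{\left(G,j{\left(-2 \right)} \right)} = \left(- \frac{1}{\left(-2\right) \left(4 + 4 \left(\frac{1}{-2}\right)^{2}\right)}\right)^{2} = \left(\left(-1\right) \left(- \frac{1}{2}\right) \frac{1}{4 + 4 \left(- \frac{1}{2}\right)^{2}}\right)^{2} = \left(\left(-1\right) \left(- \frac{1}{2}\right) \frac{1}{4 + 4 \cdot \frac{1}{4}}\right)^{2} = \left(\left(-1\right) \left(- \frac{1}{2}\right) \frac{1}{4 + 1}\right)^{2} = \left(\left(-1\right) \left(- \frac{1}{2}\right) \frac{1}{5}\right)^{2} = \left(\frac{1}{10}\right)^{2} = \frac{1}{100}$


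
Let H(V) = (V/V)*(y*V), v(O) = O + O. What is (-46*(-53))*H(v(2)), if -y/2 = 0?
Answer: 0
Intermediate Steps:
y = 0 (y = -2*0 = 0)
v(O) = 2*O
H(V) = 0 (H(V) = (V/V)*(0*V) = 1*0 = 0)
(-46*(-53))*H(v(2)) = -46*(-53)*0 = 2438*0 = 0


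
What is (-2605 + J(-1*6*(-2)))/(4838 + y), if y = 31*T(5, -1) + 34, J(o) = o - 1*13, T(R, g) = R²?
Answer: -2606/5647 ≈ -0.46148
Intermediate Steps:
J(o) = -13 + o (J(o) = o - 13 = -13 + o)
y = 809 (y = 31*5² + 34 = 31*25 + 34 = 775 + 34 = 809)
(-2605 + J(-1*6*(-2)))/(4838 + y) = (-2605 + (-13 - 1*6*(-2)))/(4838 + 809) = (-2605 + (-13 - 6*(-2)))/5647 = (-2605 + (-13 + 12))*(1/5647) = (-2605 - 1)*(1/5647) = -2606*1/5647 = -2606/5647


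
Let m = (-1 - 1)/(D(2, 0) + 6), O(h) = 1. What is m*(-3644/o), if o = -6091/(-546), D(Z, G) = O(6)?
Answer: 568464/6091 ≈ 93.328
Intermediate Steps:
D(Z, G) = 1
o = 6091/546 (o = -6091*(-1/546) = 6091/546 ≈ 11.156)
m = -2/7 (m = (-1 - 1)/(1 + 6) = -2/7 ≈ -0.28571)
m*(-3644/o) = -(-7288)/(7*6091/546) = -(-7288)*546/(7*6091) = -2/7*(-1989624/6091) = 568464/6091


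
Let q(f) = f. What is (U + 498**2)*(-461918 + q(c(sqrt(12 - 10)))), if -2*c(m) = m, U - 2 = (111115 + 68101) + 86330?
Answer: -237218912736 - 256776*sqrt(2) ≈ -2.3722e+11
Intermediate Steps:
U = 265548 (U = 2 + ((111115 + 68101) + 86330) = 2 + (179216 + 86330) = 2 + 265546 = 265548)
c(m) = -m/2
(U + 498**2)*(-461918 + q(c(sqrt(12 - 10)))) = (265548 + 498**2)*(-461918 - sqrt(12 - 10)/2) = (265548 + 248004)*(-461918 - sqrt(2)/2) = 513552*(-461918 - sqrt(2)/2) = -237218912736 - 256776*sqrt(2)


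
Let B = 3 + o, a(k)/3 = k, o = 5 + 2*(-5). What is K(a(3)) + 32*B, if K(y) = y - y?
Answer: -64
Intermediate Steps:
o = -5 (o = 5 - 10 = -5)
a(k) = 3*k
K(y) = 0
B = -2 (B = 3 - 5 = -2)
K(a(3)) + 32*B = 0 + 32*(-2) = 0 - 64 = -64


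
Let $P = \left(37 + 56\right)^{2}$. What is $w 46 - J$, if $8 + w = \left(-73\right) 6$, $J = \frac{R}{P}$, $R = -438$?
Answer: $- \frac{59147482}{2883} \approx -20516.0$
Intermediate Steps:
$P = 8649$ ($P = 93^{2} = 8649$)
$J = - \frac{146}{2883}$ ($J = - \frac{438}{8649} = \left(-438\right) \frac{1}{8649} = - \frac{146}{2883} \approx -0.050642$)
$w = -446$ ($w = -8 - 438 = -446$)
$w 46 - J = \left(-446\right) 46 - - \frac{146}{2883} = -20516 + \frac{146}{2883} = - \frac{59147482}{2883}$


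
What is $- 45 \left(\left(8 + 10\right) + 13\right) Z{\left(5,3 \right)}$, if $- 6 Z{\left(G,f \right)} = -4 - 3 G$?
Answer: $- \frac{8835}{2} \approx -4417.5$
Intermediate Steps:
$Z{\left(G,f \right)} = \frac{2}{3} + \frac{G}{2}$ ($Z{\left(G,f \right)} = - \frac{-4 - 3 G}{6} = \frac{2}{3} + \frac{G}{2}$)
$- 45 \left(\left(8 + 10\right) + 13\right) Z{\left(5,3 \right)} = - 45 \left(\left(8 + 10\right) + 13\right) \left(\frac{2}{3} + \frac{1}{2} \cdot 5\right) = - 45 \left(18 + 13\right) \left(\frac{2}{3} + \frac{5}{2}\right) = \left(-45\right) 31 \cdot \frac{19}{6} = \left(-1395\right) \frac{19}{6} = - \frac{8835}{2}$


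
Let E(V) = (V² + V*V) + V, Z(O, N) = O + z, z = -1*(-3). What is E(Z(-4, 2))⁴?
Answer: 1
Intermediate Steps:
z = 3
Z(O, N) = 3 + O (Z(O, N) = O + 3 = 3 + O)
E(V) = V + 2*V² (E(V) = (V² + V²) + V = 2*V² + V = V + 2*V²)
E(Z(-4, 2))⁴ = ((3 - 4)*(1 + 2*(3 - 4)))⁴ = (-(1 + 2*(-1)))⁴ = (-(1 - 2))⁴ = (-1*(-1))⁴ = 1⁴ = 1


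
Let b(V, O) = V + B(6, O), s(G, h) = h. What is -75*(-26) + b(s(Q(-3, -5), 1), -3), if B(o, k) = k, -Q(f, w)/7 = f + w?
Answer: 1948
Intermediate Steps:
Q(f, w) = -7*f - 7*w (Q(f, w) = -7*(f + w) = -7*f - 7*w)
b(V, O) = O + V (b(V, O) = V + O = O + V)
-75*(-26) + b(s(Q(-3, -5), 1), -3) = -75*(-26) + (-3 + 1) = 1950 - 2 = 1948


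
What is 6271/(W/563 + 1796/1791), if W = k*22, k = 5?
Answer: 6323256243/1208158 ≈ 5233.8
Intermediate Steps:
W = 110 (W = 5*22 = 110)
6271/(W/563 + 1796/1791) = 6271/(110/563 + 1796/1791) = 6271/(1208158/1008333) = 6271*(1008333/1208158) = 6323256243/1208158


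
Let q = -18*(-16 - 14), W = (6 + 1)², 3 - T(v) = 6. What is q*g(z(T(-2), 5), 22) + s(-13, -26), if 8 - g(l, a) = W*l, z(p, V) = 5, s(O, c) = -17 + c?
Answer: -128023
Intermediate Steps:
T(v) = -3 (T(v) = 3 - 1*6 = 3 - 6 = -3)
W = 49 (W = 7² = 49)
g(l, a) = 8 - 49*l
q = 540 (q = -18*(-30) = 540)
q*g(z(T(-2), 5), 22) + s(-13, -26) = 540*(8 - 49*5) + (-17 - 26) = 540*(8 - 245) - 43 = 540*(-237) - 43 = -127980 - 43 = -128023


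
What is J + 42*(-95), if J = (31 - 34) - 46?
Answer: -4039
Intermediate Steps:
J = -49 (J = -3 - 46 = -49)
J + 42*(-95) = -49 + 42*(-95) = -49 - 3990 = -4039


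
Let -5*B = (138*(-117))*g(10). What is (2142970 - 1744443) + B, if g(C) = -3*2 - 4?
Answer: 366235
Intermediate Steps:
g(C) = -10 (g(C) = -6 - 4 = -10)
B = -32292 (B = -138*(-117)*(-10)/5 = -(-16146)*(-10)/5 = -⅕*161460 = -32292)
(2142970 - 1744443) + B = (2142970 - 1744443) - 32292 = 398527 - 32292 = 366235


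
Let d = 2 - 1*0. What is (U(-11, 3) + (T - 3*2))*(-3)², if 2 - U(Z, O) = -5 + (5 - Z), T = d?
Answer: -117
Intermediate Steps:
d = 2 (d = 2 + 0 = 2)
T = 2
U(Z, O) = 2 + Z (U(Z, O) = 2 - (-5 + (5 - Z)) = 2 - (-1)*Z = 2 + Z)
(U(-11, 3) + (T - 3*2))*(-3)² = ((2 - 11) + (2 - 3*2))*(-3)² = (-9 + (2 - 6))*9 = (-9 - 4)*9 = -13*9 = -117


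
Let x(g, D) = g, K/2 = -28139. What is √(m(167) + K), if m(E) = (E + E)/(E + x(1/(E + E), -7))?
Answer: I*√175091341135674/55779 ≈ 237.23*I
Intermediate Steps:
K = -56278 (K = 2*(-28139) = -56278)
m(E) = 2*E/(E + 1/(2*E)) (m(E) = (E + E)/(E + 1/(E + E)) = (2*E)/(E + 1/(2*E)) = 2*E/(E + 1/(2*E)))
√(m(167) + K) = √(4*167²/(1 + 2*167²) - 56278) = √(4*27889/(1 + 2*27889) - 56278) = √(4*27889/(1 + 55778) - 56278) = √(4*27889/55779 - 56278) = √(4*27889*(1/55779) - 56278) = √(111556/55779 - 56278) = √(-3139019006/55779) = I*√175091341135674/55779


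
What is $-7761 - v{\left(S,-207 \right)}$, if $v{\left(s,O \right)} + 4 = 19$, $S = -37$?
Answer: $-7776$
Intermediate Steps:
$v{\left(s,O \right)} = 15$ ($v{\left(s,O \right)} = -4 + 19 = 15$)
$-7761 - v{\left(S,-207 \right)} = -7761 - 15 = -7776$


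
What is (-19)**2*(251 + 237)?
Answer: 176168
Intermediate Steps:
(-19)**2*(251 + 237) = 361*488 = 176168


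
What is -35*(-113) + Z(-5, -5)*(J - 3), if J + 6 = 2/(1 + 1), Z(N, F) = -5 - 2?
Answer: 4011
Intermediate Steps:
Z(N, F) = -7
J = -5 (J = -6 + 2/(1 + 1) = -6 + 2/2 = -6 + 2*(½) = -6 + 1 = -5)
-35*(-113) + Z(-5, -5)*(J - 3) = -35*(-113) - 7*(-5 - 3) = 3955 - 7*(-8) = 3955 + 56 = 4011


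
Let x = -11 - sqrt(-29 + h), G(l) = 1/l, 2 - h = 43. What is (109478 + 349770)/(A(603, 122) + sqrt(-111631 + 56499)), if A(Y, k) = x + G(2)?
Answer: -918496/(21 - 4*I*sqrt(13783) + 2*I*sqrt(70)) ≈ -93.846 - 2023.8*I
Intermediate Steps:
h = -41 (h = 2 - 1*43 = 2 - 43 = -41)
G(l) = 1/l
x = -11 - I*sqrt(70) (x = -11 - sqrt(-29 - 41) = -11 - sqrt(-70) = -11 - I*sqrt(70) ≈ -11.0 - 8.3666*I)
A(Y, k) = -21/2 - I*sqrt(70) (A(Y, k) = (-11 - I*sqrt(70)) + 1/2 = -21/2 - I*sqrt(70))
(109478 + 349770)/(A(603, 122) + sqrt(-111631 + 56499)) = (109478 + 349770)/((-21/2 - I*sqrt(70)) + sqrt(-111631 + 56499)) = 459248/((-21/2 - I*sqrt(70)) + sqrt(-55132)) = 459248/((-21/2 - I*sqrt(70)) + 2*I*sqrt(13783)) = 459248/(-21/2 - I*sqrt(70) + 2*I*sqrt(13783))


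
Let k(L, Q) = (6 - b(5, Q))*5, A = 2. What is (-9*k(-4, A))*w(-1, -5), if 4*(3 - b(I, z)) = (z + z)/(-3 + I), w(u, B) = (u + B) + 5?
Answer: 315/2 ≈ 157.50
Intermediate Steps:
w(u, B) = 5 + B + u (w(u, B) = (B + u) + 5 = 5 + B + u)
b(I, z) = 3 - z/(2*(-3 + I)) (b(I, z) = 3 - (z + z)/(4*(-3 + I)) = 3 - 2*z/(4*(-3 + I)) = 3 - z/(2*(-3 + I)))
k(L, Q) = 15 + 5*Q/4 (k(L, Q) = (6 - (-18 - Q + 6*5)/(2*(-3 + 5)))*5 = (6 - (-18 - Q + 30)/(2*2))*5 = (6 - (12 - Q)/(2*2))*5 = (6 - (3 - Q/4))*5 = (6 + (-3 + Q/4))*5 = (3 + Q/4)*5 = 15 + 5*Q/4)
(-9*k(-4, A))*w(-1, -5) = (-9*(15 + (5/4)*2))*(5 - 5 - 1) = -9*(15 + 5/2)*(-1) = -9*35/2*(-1) = -315/2*(-1) = 315/2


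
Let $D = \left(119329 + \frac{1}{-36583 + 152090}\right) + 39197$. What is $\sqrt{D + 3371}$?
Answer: $\frac{2 \sqrt{540002062436865}}{115507} \approx 402.36$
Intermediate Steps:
$D = \frac{18310862683}{115507}$ ($D = \left(119329 + \frac{1}{115507}\right) + 39197 = \frac{13783334804}{115507} + 39197 = \frac{18310862683}{115507} \approx 1.5853 \cdot 10^{5}$)
$\sqrt{D + 3371} = \sqrt{\frac{18310862683}{115507} + 3371} = \sqrt{\frac{18700236780}{115507}} = \frac{2 \sqrt{540002062436865}}{115507}$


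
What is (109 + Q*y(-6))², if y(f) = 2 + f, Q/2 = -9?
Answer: 32761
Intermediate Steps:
Q = -18 (Q = 2*(-9) = -18)
(109 + Q*y(-6))² = (109 - 18*(2 - 6))² = (109 - 18*(-4))² = (109 + 72)² = 181² = 32761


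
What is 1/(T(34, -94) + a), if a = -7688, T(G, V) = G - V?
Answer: -1/7560 ≈ -0.00013228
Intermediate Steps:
1/(T(34, -94) + a) = 1/((34 - 1*(-94)) - 7688) = 1/((34 + 94) - 7688) = 1/(128 - 7688) = 1/(-7560) = -1/7560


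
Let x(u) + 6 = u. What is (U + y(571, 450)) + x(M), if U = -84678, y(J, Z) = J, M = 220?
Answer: -83893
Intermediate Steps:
x(u) = -6 + u
(U + y(571, 450)) + x(M) = (-84678 + 571) + (-6 + 220) = -84107 + 214 = -83893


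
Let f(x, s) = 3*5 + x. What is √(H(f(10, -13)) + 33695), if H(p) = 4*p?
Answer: 3*√3755 ≈ 183.83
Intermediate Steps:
f(x, s) = 15 + x
√(H(f(10, -13)) + 33695) = √(4*(15 + 10) + 33695) = √(4*25 + 33695) = √(100 + 33695) = √33795 = 3*√3755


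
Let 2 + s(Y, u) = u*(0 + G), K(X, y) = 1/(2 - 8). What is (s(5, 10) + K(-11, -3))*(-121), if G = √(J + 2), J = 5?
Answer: 1573/6 - 1210*√7 ≈ -2939.2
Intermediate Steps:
G = √7 (G = √(5 + 2) = √7 ≈ 2.6458)
K(X, y) = -⅙ (K(X, y) = 1/(-6) = -⅙)
s(Y, u) = -2 + u*√7 (s(Y, u) = -2 + u*(0 + √7) = -2 + u*√7)
(s(5, 10) + K(-11, -3))*(-121) = ((-2 + 10*√7) - ⅙)*(-121) = (-13/6 + 10*√7)*(-121) = 1573/6 - 1210*√7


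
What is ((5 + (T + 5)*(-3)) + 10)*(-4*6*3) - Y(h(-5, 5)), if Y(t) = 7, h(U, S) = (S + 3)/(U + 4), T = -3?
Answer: -655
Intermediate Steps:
h(U, S) = (3 + S)/(4 + U)
((5 + (T + 5)*(-3)) + 10)*(-4*6*3) - Y(h(-5, 5)) = ((5 + (-3 + 5)*(-3)) + 10)*(-4*6*3) - 1*7 = ((5 + 2*(-3)) + 10)*(-24*3) - 7 = ((5 - 6) + 10)*(-72) - 7 = (-1 + 10)*(-72) - 7 = 9*(-72) - 7 = -648 - 7 = -655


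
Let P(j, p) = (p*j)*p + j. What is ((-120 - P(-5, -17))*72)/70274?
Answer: 47880/35137 ≈ 1.3627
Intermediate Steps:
P(j, p) = j + j*p**2 (P(j, p) = (j*p)*p + j = j*p**2 + j = j + j*p**2)
((-120 - P(-5, -17))*72)/70274 = ((-120 - (-5)*(1 + (-17)**2))*72)/70274 = ((-120 - (-5)*(1 + 289))*72)*(1/70274) = ((-120 - (-5)*290)*72)*(1/70274) = ((-120 - 1*(-1450))*72)*(1/70274) = ((-120 + 1450)*72)*(1/70274) = (1330*72)*(1/70274) = 95760*(1/70274) = 47880/35137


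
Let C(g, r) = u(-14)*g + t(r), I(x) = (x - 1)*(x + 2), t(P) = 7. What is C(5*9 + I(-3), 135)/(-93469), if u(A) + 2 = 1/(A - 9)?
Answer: 2142/2149787 ≈ 0.00099638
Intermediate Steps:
u(A) = -2 + 1/(-9 + A) (u(A) = -2 + 1/(A - 9) = -2 + 1/(-9 + A))
I(x) = (-1 + x)*(2 + x)
C(g, r) = 7 - 47*g/23 (C(g, r) = ((19 - 2*(-14))/(-9 - 14))*g + 7 = ((19 + 28)/(-23))*g + 7 = (-1/23*47)*g + 7 = -47*g/23 + 7 = 7 - 47*g/23)
C(5*9 + I(-3), 135)/(-93469) = (7 - 47*(5*9 + (-2 - 3 + (-3)²))/23)/(-93469) = (7 - 47*(45 + (-2 - 3 + 9))/23)*(-1/93469) = (7 - 47*(45 + 4)/23)*(-1/93469) = (7 - 47/23*49)*(-1/93469) = (7 - 2303/23)*(-1/93469) = -2142/23*(-1/93469) = 2142/2149787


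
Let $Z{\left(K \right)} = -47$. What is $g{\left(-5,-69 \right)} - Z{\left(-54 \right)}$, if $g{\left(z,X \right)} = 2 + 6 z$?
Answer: $19$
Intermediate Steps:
$g{\left(-5,-69 \right)} - Z{\left(-54 \right)} = \left(2 + 6 \left(-5\right)\right) - -47 = \left(2 - 30\right) + 47 = -28 + 47 = 19$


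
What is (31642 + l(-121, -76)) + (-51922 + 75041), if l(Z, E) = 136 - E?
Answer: 54973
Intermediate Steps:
(31642 + l(-121, -76)) + (-51922 + 75041) = (31642 + (136 - 1*(-76))) + (-51922 + 75041) = (31642 + (136 + 76)) + 23119 = (31642 + 212) + 23119 = 31854 + 23119 = 54973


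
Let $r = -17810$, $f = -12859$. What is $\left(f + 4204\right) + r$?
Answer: $-26465$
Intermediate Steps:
$\left(f + 4204\right) + r = \left(-12859 + 4204\right) - 17810 = -8655 - 17810 = -26465$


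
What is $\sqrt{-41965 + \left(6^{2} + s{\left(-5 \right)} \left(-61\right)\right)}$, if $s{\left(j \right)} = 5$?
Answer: $i \sqrt{42234} \approx 205.51 i$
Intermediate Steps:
$\sqrt{-41965 + \left(6^{2} + s{\left(-5 \right)} \left(-61\right)\right)} = \sqrt{-41965 + \left(6^{2} + 5 \left(-61\right)\right)} = \sqrt{-41965 + \left(36 - 305\right)} = \sqrt{-41965 - 269} = \sqrt{-42234} = i \sqrt{42234}$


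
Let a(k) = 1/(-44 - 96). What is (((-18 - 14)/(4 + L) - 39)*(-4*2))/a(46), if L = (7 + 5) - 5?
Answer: -516320/11 ≈ -46938.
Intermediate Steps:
a(k) = -1/140 (a(k) = 1/(-140) = -1/140)
L = 7 (L = 12 - 5 = 7)
(((-18 - 14)/(4 + L) - 39)*(-4*2))/a(46) = (((-18 - 14)/(4 + 7) - 39)*(-4*2))/(-1/140) = ((-32/11 - 39)*(-8))*(-140) = -461/11*(-8)*(-140) = (3688/11)*(-140) = -516320/11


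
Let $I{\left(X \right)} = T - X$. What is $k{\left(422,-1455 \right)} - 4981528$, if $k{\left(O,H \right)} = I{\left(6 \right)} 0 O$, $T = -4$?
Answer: $-4981528$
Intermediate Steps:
$I{\left(X \right)} = -4 - X$
$k{\left(O,H \right)} = 0$ ($k{\left(O,H \right)} = \left(-4 - 6\right) 0 O = \left(-10\right) 0 O = 0 O = 0$)
$k{\left(422,-1455 \right)} - 4981528 = 0 - 4981528 = -4981528$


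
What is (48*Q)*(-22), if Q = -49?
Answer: 51744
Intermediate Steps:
(48*Q)*(-22) = (48*(-49))*(-22) = -2352*(-22) = 51744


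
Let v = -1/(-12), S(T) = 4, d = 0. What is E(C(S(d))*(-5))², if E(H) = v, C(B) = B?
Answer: 1/144 ≈ 0.0069444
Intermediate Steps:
v = 1/12 (v = -1*(-1/12) = 1/12 ≈ 0.083333)
E(H) = 1/12
E(C(S(d))*(-5))² = (1/12)² = 1/144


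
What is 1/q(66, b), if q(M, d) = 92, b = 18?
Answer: 1/92 ≈ 0.010870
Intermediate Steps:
1/q(66, b) = 1/92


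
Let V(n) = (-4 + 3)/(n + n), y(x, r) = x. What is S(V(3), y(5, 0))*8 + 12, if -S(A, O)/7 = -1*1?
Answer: 68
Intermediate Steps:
V(n) = -1/(2*n)
S(A, O) = 7 (S(A, O) = -(-7) = -7*(-1) = 7)
S(V(3), y(5, 0))*8 + 12 = 7*8 + 12 = 56 + 12 = 68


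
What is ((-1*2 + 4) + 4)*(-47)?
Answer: -282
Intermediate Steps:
((-1*2 + 4) + 4)*(-47) = ((-2 + 4) + 4)*(-47) = (2 + 4)*(-47) = 6*(-47) = -282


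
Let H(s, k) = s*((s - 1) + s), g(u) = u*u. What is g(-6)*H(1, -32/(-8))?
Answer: 36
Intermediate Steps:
g(u) = u**2
H(s, k) = s*(-1 + 2*s) (H(s, k) = s*((-1 + s) + s) = s*(-1 + 2*s))
g(-6)*H(1, -32/(-8)) = (-6)**2*(1*(-1 + 2*1)) = 36*(1*(-1 + 2)) = 36*(1*1) = 36*1 = 36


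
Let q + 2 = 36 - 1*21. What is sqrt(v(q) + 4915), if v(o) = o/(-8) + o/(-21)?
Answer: sqrt(34664406)/84 ≈ 70.091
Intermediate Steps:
q = 13 (q = -2 + (36 - 1*21) = -2 + (36 - 21) = -2 + 15 = 13)
v(o) = -29*o/168 (v(o) = o*(-1/8) + o*(-1/21) = -o/8 - o/21 = -29*o/168)
sqrt(v(q) + 4915) = sqrt(-29/168*13 + 4915) = sqrt(-377/168 + 4915) = sqrt(825343/168) = sqrt(34664406)/84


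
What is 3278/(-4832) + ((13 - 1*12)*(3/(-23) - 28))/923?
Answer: -36357483/51289264 ≈ -0.70887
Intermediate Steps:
3278/(-4832) + ((13 - 1*12)*(3/(-23) - 28))/923 = 3278*(-1/4832) + ((13 - 12)*(3*(-1/23) - 28))*(1/923) = -1639/2416 + (1*(-3/23 - 28))*(1/923) = -1639/2416 + (1*(-647/23))*(1/923) = -1639/2416 - 647/23*1/923 = -1639/2416 - 647/21229 = -36357483/51289264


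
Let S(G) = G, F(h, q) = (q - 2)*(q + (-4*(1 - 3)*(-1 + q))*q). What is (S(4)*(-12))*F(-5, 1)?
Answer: 48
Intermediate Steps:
F(h, q) = (-2 + q)*(q + q*(-8 + 8*q)) (F(h, q) = (-2 + q)*(q + (-(-8)*(-1 + q))*q) = (-2 + q)*(q + (-4*(2 - 2*q))*q) = (-2 + q)*(q + (-8 + 8*q)*q) = (-2 + q)*(q + q*(-8 + 8*q)))
(S(4)*(-12))*F(-5, 1) = (4*(-12))*(1*(14 - 23*1 + 8*1**2)) = -48*(14 - 23 + 8*1) = -48*(14 - 23 + 8) = -48*(-1) = 48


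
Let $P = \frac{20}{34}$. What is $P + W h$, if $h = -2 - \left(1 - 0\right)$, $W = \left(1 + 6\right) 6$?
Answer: $- \frac{2132}{17} \approx -125.41$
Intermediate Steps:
$W = 42$ ($W = 7 \cdot 6 = 42$)
$h = -3$ ($h = -2 - \left(1 + 0\right) = -2 - 1 = -3$)
$P = \frac{10}{17}$ ($P = 20 \cdot \frac{1}{34} = \frac{10}{17} \approx 0.58823$)
$P + W h = \frac{10}{17} + 42 \left(-3\right) = \frac{10}{17} - 126 = - \frac{2132}{17}$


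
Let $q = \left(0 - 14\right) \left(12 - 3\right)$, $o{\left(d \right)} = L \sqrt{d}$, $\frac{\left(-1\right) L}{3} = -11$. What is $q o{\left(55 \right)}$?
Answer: $- 4158 \sqrt{55} \approx -30837.0$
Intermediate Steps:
$L = 33$ ($L = \left(-3\right) \left(-11\right) = 33$)
$o{\left(d \right)} = 33 \sqrt{d}$
$q = -126$ ($q = \left(-14\right) 9 = -126$)
$q o{\left(55 \right)} = - 126 \cdot 33 \sqrt{55} = - 4158 \sqrt{55}$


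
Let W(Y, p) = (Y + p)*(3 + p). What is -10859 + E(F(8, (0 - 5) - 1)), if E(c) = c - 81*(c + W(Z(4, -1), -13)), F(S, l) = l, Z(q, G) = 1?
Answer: -20099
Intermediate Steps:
W(Y, p) = (3 + p)*(Y + p)
E(c) = -9720 - 80*c (E(c) = c - 81*(c + ((-13)² + 3*1 + 3*(-13) + 1*(-13))) = c - 81*(c + (169 + 3 - 39 - 13)) = c - 81*(c + 120) = c - 81*(120 + c) = c + (-9720 - 81*c) = -9720 - 80*c)
-10859 + E(F(8, (0 - 5) - 1)) = -10859 + (-9720 - 80*((0 - 5) - 1)) = -10859 + (-9720 - 80*(-5 - 1)) = -10859 + (-9720 - 80*(-6)) = -10859 + (-9720 + 480) = -10859 - 9240 = -20099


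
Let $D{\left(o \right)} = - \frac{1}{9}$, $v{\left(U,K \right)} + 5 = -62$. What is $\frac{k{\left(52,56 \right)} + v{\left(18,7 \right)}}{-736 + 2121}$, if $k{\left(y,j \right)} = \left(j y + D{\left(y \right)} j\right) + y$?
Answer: $\frac{26017}{12465} \approx 2.0872$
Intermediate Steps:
$v{\left(U,K \right)} = -67$ ($v{\left(U,K \right)} = -5 - 62 = -67$)
$D{\left(o \right)} = - \frac{1}{9}$ ($D{\left(o \right)} = \left(-1\right) \frac{1}{9} = - \frac{1}{9}$)
$k{\left(y,j \right)} = y - \frac{j}{9} + j y$ ($k{\left(y,j \right)} = \left(j y - \frac{j}{9}\right) + y = \left(- \frac{j}{9} + j y\right) + y = y - \frac{j}{9} + j y$)
$\frac{k{\left(52,56 \right)} + v{\left(18,7 \right)}}{-736 + 2121} = \frac{\left(52 - \frac{56}{9} + 56 \cdot 52\right) - 67}{-736 + 2121} = \frac{\left(52 - \frac{56}{9} + 2912\right) - 67}{1385} = \left(\frac{26620}{9} - 67\right) \frac{1}{1385} = \frac{26017}{9} \cdot \frac{1}{1385} = \frac{26017}{12465}$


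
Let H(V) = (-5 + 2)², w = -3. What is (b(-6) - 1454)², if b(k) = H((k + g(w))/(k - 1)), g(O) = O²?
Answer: 2088025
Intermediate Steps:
H(V) = 9 (H(V) = (-3)² = 9)
b(k) = 9
(b(-6) - 1454)² = (9 - 1454)² = (-1445)² = 2088025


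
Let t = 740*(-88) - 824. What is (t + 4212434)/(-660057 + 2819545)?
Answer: 2073245/1079744 ≈ 1.9201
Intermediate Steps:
t = -65944 (t = -65120 - 824 = -65944)
(t + 4212434)/(-660057 + 2819545) = (-65944 + 4212434)/(-660057 + 2819545) = 4146490/2159488 = 4146490*(1/2159488) = 2073245/1079744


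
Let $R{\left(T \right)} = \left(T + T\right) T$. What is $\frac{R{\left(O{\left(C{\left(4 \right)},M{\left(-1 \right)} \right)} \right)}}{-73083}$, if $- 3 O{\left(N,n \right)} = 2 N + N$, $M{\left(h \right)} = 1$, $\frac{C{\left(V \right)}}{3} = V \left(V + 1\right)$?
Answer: $- \frac{2400}{24361} \approx -0.098518$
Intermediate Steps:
$C{\left(V \right)} = 3 V \left(1 + V\right)$ ($C{\left(V \right)} = 3 V \left(V + 1\right) = 3 V \left(1 + V\right)$)
$O{\left(N,n \right)} = - N$ ($O{\left(N,n \right)} = - \frac{2 N + N}{3} = - \frac{3 N}{3} = - N$)
$R{\left(T \right)} = 2 T^{2}$ ($R{\left(T \right)} = 2 T T = 2 T^{2}$)
$\frac{R{\left(O{\left(C{\left(4 \right)},M{\left(-1 \right)} \right)} \right)}}{-73083} = \frac{2 \left(- 3 \cdot 4 \left(1 + 4\right)\right)^{2}}{-73083} = 2 \left(- 3 \cdot 4 \cdot 5\right)^{2} \left(- \frac{1}{73083}\right) = 2 \left(\left(-1\right) 60\right)^{2} \left(- \frac{1}{73083}\right) = 2 \left(-60\right)^{2} \left(- \frac{1}{73083}\right) = 2 \cdot 3600 \left(- \frac{1}{73083}\right) = 7200 \left(- \frac{1}{73083}\right) = - \frac{2400}{24361}$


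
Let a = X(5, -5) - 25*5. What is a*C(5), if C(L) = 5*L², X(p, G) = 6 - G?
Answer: -14250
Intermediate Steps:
a = -114 (a = (6 - 1*(-5)) - 25*5 = (6 + 5) - 125 = 11 - 125 = -114)
a*C(5) = -570*5² = -570*25 = -114*125 = -14250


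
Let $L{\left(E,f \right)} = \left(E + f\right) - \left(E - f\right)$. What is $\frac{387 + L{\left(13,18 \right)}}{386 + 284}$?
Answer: $\frac{423}{670} \approx 0.63134$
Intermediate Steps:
$L{\left(E,f \right)} = 2 f$
$\frac{387 + L{\left(13,18 \right)}}{386 + 284} = \frac{387 + 2 \cdot 18}{386 + 284} = \frac{387 + 36}{670} = 423 \cdot \frac{1}{670} = \frac{423}{670}$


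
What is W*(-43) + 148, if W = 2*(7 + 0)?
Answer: -454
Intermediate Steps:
W = 14 (W = 2*7 = 14)
W*(-43) + 148 = 14*(-43) + 148 = -602 + 148 = -454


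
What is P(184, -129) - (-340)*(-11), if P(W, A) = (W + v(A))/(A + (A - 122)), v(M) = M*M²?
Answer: 145061/76 ≈ 1908.7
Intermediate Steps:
v(M) = M³
P(W, A) = (W + A³)/(-122 + 2*A) (P(W, A) = (W + A³)/(A + (A - 122)) = (W + A³)/(A + (-122 + A)) = (W + A³)/(-122 + 2*A))
P(184, -129) - (-340)*(-11) = (184 + (-129)³)/(2*(-61 - 129)) - (-340)*(-11) = (½)*(184 - 2146689)/(-190) - 1*3740 = (½)*(-1/190)*(-2146505) - 3740 = 429301/76 - 3740 = 145061/76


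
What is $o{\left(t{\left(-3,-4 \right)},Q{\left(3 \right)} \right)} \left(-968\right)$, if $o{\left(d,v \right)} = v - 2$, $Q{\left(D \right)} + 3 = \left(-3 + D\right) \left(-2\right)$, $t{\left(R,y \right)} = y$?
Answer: $4840$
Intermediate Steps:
$Q{\left(D \right)} = 3 - 2 D$ ($Q{\left(D \right)} = -3 + \left(-3 + D\right) \left(-2\right) = -3 - \left(-6 + 2 D\right) = 3 - 2 D$)
$o{\left(d,v \right)} = -2 + v$ ($o{\left(d,v \right)} = v - 2 = -2 + v$)
$o{\left(t{\left(-3,-4 \right)},Q{\left(3 \right)} \right)} \left(-968\right) = \left(-2 + \left(3 - 6\right)\right) \left(-968\right) = \left(-2 - 3\right) \left(-968\right) = \left(-5\right) \left(-968\right) = 4840$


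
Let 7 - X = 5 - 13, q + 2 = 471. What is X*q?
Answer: 7035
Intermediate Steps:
q = 469 (q = -2 + 471 = 469)
X = 15 (X = 7 - (5 - 13) = 7 - 1*(-8) = 7 + 8 = 15)
X*q = 15*469 = 7035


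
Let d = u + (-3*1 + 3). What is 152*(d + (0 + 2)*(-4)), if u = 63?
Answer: 8360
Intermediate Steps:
d = 63 (d = 63 + (-3*1 + 3) = 63 + (-3 + 3) = 63 + 0 = 63)
152*(d + (0 + 2)*(-4)) = 152*(63 + (0 + 2)*(-4)) = 152*(63 + 2*(-4)) = 152*(63 - 8) = 152*55 = 8360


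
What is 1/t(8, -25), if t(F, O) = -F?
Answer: -1/8 ≈ -0.12500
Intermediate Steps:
1/t(8, -25) = 1/(-1*8) = 1/(-8) = -1/8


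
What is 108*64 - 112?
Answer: 6800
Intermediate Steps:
108*64 - 112 = 6912 - 112 = 6800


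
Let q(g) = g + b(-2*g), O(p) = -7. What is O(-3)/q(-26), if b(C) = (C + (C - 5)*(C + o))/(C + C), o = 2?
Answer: 364/57 ≈ 6.3860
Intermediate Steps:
b(C) = (C + (-5 + C)*(2 + C))/(2*C) (b(C) = (C + (C - 5)*(C + 2))/(C + C) = (C + (-5 + C)*(2 + C))/((2*C)) = (C + (-5 + C)*(2 + C))*(1/(2*C)) = (C + (-5 + C)*(2 + C))/(2*C))
q(g) = -1 + 5/(2*g) (q(g) = g + (-1 + (-2*g)/2 - 5*(-1/(2*g))) = g + (-1 - g - (-5)/(2*g)) = g + (-1 - g + 5/(2*g)) = -1 + 5/(2*g))
O(-3)/q(-26) = -7*(-26/(5/2 - 1*(-26))) = -7*(-26/(5/2 + 26)) = -7/((-1/26*57/2)) = -7/(-57/52) = -7*(-52/57) = 364/57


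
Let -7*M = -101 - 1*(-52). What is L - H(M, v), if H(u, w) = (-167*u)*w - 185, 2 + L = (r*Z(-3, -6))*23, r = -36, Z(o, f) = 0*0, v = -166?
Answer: -193871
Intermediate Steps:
Z(o, f) = 0
L = -2 (L = -2 - 36*0*23 = -2 + 0*23 = -2 + 0 = -2)
M = 7 (M = -(-101 - 1*(-52))/7 = -(-101 + 52)/7 = -1/7*(-49) = 7)
H(u, w) = -185 - 167*u*w (H(u, w) = -167*u*w - 185 = -185 - 167*u*w)
L - H(M, v) = -2 - (-185 - 167*7*(-166)) = -2 - (-185 + 194054) = -2 - 1*193869 = -2 - 193869 = -193871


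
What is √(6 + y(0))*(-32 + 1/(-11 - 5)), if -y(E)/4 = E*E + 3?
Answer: -513*I*√6/16 ≈ -78.537*I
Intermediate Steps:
y(E) = -12 - 4*E² (y(E) = -4*(E*E + 3) = -4*(E² + 3) = -4*(3 + E²) = -12 - 4*E²)
√(6 + y(0))*(-32 + 1/(-11 - 5)) = √(6 + (-12 - 4*0²))*(-32 + 1/(-11 - 5)) = √(6 + (-12 - 4*0))*(-32 + 1/(-16)) = √(6 + (-12 + 0))*(-32 - 1/16) = √(6 - 12)*(-513/16) = √(-6)*(-513/16) = (I*√6)*(-513/16) = -513*I*√6/16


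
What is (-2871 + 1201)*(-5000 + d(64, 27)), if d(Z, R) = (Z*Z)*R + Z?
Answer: -176445520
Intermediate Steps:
d(Z, R) = Z + R*Z² (d(Z, R) = Z²*R + Z = R*Z² + Z = Z + R*Z²)
(-2871 + 1201)*(-5000 + d(64, 27)) = (-2871 + 1201)*(-5000 + 64*(1 + 27*64)) = -1670*(-5000 + 64*(1 + 1728)) = -1670*(-5000 + 64*1729) = -1670*(-5000 + 110656) = -1670*105656 = -176445520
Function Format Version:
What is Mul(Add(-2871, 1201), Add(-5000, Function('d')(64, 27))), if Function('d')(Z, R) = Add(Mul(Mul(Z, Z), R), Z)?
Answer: -176445520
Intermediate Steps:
Function('d')(Z, R) = Add(Z, Mul(R, Pow(Z, 2))) (Function('d')(Z, R) = Add(Mul(Pow(Z, 2), R), Z) = Add(Mul(R, Pow(Z, 2)), Z) = Add(Z, Mul(R, Pow(Z, 2))))
Mul(Add(-2871, 1201), Add(-5000, Function('d')(64, 27))) = Mul(Add(-2871, 1201), Add(-5000, Mul(64, Add(1, Mul(27, 64))))) = Mul(-1670, Add(-5000, Mul(64, Add(1, 1728)))) = Mul(-1670, Add(-5000, Mul(64, 1729))) = Mul(-1670, Add(-5000, 110656)) = Mul(-1670, 105656) = -176445520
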